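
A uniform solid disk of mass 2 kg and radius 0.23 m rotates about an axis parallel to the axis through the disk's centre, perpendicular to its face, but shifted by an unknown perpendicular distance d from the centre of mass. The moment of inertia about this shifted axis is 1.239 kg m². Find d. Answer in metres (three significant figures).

0.770

About the centre-of-mass axis, I_cm = (1/2)MR² = (1/2)(2)(0.23)² = 0.0529 kg m².
Parallel axis theorem: I = I_cm + Md², so Md² = 1.239 − 0.0529 = 1.1861 kg m².
d = √(1.1861 / 2) = 0.7701 m.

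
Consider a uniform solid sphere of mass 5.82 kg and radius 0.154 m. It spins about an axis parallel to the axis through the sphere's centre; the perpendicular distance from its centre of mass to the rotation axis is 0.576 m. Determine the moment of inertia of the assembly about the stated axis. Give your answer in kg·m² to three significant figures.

I_cm = (2/5)MR² = (2/5)(5.82)(0.154)² = 0.055211 kg·m²; centre at d = 0.576 m, so I = I_cm + Md² gives I = 0.055211 + (5.82)(0.576)² = 1.9861 kg·m².

1.99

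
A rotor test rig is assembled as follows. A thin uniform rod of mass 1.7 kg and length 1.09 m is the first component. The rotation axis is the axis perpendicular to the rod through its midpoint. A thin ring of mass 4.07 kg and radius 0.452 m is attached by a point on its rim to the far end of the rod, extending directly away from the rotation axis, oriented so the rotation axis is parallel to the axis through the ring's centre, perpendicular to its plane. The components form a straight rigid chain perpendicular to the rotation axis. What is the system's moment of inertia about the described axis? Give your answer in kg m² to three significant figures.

5.05

Thin rod: I_cm = (1/12)ML² = (1/12)(1.7)(1.09)² = 0.16831 kg m²; axis through the centre, so I = 0.16831 kg m².
Thin ring: I_cm = MR² = (4.07)(0.452)² = 0.83152 kg m²; centre at d = 0.545 + 0.452 = 0.997 m, so the parallel axis theorem gives I = 0.83152 + (4.07)(0.997)² = 4.8771 kg m².
Total I = 0.16831 + 4.8771 = 5.0454 kg m².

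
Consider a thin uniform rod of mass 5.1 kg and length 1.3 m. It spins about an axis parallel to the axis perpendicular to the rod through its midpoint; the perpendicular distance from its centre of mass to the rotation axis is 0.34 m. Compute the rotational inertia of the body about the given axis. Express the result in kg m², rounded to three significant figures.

1.31

I_cm = (1/12)ML² = (1/12)(5.1)(1.3)² = 0.71825 kg m²; centre at d = 0.34 m, so I = I_cm + Md² gives I = 0.71825 + (5.1)(0.34)² = 1.3078 kg m².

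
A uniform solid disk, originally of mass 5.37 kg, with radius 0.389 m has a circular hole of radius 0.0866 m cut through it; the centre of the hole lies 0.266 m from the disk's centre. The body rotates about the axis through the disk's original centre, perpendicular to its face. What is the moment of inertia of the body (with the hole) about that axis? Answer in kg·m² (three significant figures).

0.386

Unpierced body about its centre: I₀ = (1/2)MR² = (1/2)(5.37)(0.389)² = 0.4063 kg·m².
The removed disk has mass m = M·(r/R)² = (5.37)(0.0866/0.389)² = 0.26614 kg (same uniform areal density).
Its moment of inertia about the rotation axis (parallel-axis theorem): I_hole = (1/2)mr² + md² = (1/2)(0.26614)(0.0866)² + (0.26614)(0.266)² = 0.019829 kg·m².
Treating the hole as negative mass, I = I₀ − I_hole = 0.4063 − 0.019829 = 0.38647 kg·m².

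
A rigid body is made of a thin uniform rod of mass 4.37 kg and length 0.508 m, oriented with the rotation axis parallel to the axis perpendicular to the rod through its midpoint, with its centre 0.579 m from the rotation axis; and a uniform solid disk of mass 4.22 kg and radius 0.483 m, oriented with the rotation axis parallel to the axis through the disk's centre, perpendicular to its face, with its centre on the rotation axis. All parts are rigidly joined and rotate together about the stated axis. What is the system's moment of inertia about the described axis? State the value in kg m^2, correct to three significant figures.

2.05

Thin rod: I_cm = (1/12)ML² = (1/12)(4.37)(0.508)² = 0.093978 kg m^2; centre at d = 0.579 m, so the parallel axis theorem gives I = 0.093978 + (4.37)(0.579)² = 1.559 kg m^2.
Solid disk: I_cm = (1/2)MR² = (1/2)(4.22)(0.483)² = 0.49224 kg m^2; axis through the centre, so I = 0.49224 kg m^2.
Total I = 1.559 + 0.49224 = 2.0512 kg m^2.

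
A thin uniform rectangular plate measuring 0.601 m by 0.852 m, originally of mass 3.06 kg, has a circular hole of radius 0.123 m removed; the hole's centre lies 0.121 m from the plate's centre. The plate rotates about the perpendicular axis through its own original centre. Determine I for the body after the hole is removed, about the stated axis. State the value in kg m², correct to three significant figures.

0.271

Unpierced body about its centre: I₀ = (1/12)M(a²+b²) = (1/12)(3.06)[(0.601)² + (0.852)²] = 0.27721 kg m².
The removed disk has mass m = M·πr²/(ab) = (3.06)·π(0.123)²/(0.601·0.852) = 0.28403 kg (same uniform areal density).
Its moment of inertia about the rotation axis (parallel-axis theorem): I_hole = (1/2)mr² + md² = (1/2)(0.28403)(0.123)² + (0.28403)(0.121)² = 0.0063071 kg m².
Treating the hole as negative mass, I = I₀ − I_hole = 0.27721 − 0.0063071 = 0.2709 kg m².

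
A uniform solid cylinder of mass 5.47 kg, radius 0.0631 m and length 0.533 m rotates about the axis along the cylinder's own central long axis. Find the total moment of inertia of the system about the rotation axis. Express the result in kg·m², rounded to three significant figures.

I_cm = (1/2)MR² = (1/2)(5.47)(0.0631)² = 0.01089 kg·m²; axis through the centre, so I = 0.01089 kg·m².

0.0109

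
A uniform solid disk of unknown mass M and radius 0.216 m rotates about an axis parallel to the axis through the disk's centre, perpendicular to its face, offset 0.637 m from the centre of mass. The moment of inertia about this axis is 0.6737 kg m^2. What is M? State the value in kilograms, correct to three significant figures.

I = I_cm + Md² = (1/2)MR² + Md² = M·[0.5·(0.216)² + (0.637)²] = M·0.4291.
So M = 0.6737 / 0.4291 = 1.57 kg.

1.57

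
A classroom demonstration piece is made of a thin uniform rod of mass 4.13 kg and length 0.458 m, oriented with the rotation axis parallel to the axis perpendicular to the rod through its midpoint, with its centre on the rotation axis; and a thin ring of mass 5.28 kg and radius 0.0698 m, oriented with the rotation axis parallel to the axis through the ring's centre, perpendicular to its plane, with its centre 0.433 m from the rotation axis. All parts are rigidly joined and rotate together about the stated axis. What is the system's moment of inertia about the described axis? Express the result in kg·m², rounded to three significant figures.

1.09

Thin rod: I_cm = (1/12)ML² = (1/12)(4.13)(0.458)² = 0.072194 kg·m²; axis through the centre, so I = 0.072194 kg·m².
Thin ring: I_cm = MR² = (5.28)(0.0698)² = 0.025724 kg·m²; centre at d = 0.433 m, so the parallel axis theorem gives I = 0.025724 + (5.28)(0.433)² = 1.0157 kg·m².
Total I = 0.072194 + 1.0157 = 1.0879 kg·m².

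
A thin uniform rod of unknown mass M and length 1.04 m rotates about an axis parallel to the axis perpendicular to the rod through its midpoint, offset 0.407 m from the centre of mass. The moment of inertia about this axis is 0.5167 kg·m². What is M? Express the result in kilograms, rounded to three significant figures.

2.02

I = I_cm + Md² = (1/12)ML² + Md² = M·[0.0833333·(1.04)² + (0.407)²] = M·0.25578.
So M = 0.5167 / 0.25578 = 2.0201 kg.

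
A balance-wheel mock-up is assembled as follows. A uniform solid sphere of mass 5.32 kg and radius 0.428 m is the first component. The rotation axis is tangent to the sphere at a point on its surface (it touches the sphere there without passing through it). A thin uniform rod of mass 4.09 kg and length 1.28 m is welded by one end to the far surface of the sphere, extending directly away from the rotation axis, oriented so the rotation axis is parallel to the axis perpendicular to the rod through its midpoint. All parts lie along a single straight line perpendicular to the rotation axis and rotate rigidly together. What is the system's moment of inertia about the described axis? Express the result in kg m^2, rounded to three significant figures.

Solid sphere: I_cm = (2/5)MR² = (2/5)(5.32)(0.428)² = 0.38982 kg m^2; centre at d = 0.428 m, so the parallel axis theorem gives I = 0.38982 + (5.32)(0.428)² = 1.3644 kg m^2.
Thin rod: I_cm = (1/12)ML² = (1/12)(4.09)(1.28)² = 0.55842 kg m^2; centre at d = 0.428 + 0.428 + 0.64 = 1.496 m, so the parallel axis theorem gives I = 0.55842 + (4.09)(1.496)² = 9.7119 kg m^2.
Total I = 1.3644 + 9.7119 = 11.076 kg m^2.

11.1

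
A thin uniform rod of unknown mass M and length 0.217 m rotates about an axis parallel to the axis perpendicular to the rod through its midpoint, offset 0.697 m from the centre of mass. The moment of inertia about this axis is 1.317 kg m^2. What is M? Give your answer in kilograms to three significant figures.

2.69

I = I_cm + Md² = (1/12)ML² + Md² = M·[0.0833333·(0.217)² + (0.697)²] = M·0.48973.
So M = 1.317 / 0.48973 = 2.6892 kg.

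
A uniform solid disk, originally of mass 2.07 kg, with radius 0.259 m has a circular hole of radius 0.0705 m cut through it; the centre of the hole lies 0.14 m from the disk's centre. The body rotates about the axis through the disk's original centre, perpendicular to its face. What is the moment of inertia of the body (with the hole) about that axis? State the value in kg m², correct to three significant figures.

0.0660

Unpierced body about its centre: I₀ = (1/2)MR² = (1/2)(2.07)(0.259)² = 0.069429 kg m².
The removed disk has mass m = M·(r/R)² = (2.07)(0.0705/0.259)² = 0.15337 kg (same uniform areal density).
Its moment of inertia about the rotation axis (parallel-axis theorem): I_hole = (1/2)mr² + md² = (1/2)(0.15337)(0.0705)² + (0.15337)(0.14)² = 0.0033873 kg m².
Treating the hole as negative mass, I = I₀ − I_hole = 0.069429 − 0.0033873 = 0.066042 kg m².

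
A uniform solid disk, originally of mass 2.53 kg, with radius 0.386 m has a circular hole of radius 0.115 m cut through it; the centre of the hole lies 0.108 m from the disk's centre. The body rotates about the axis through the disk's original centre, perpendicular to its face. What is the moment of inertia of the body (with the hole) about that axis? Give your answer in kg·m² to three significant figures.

0.184

Unpierced body about its centre: I₀ = (1/2)MR² = (1/2)(2.53)(0.386)² = 0.18848 kg·m².
The removed disk has mass m = M·(r/R)² = (2.53)(0.115/0.386)² = 0.22456 kg (same uniform areal density).
Its moment of inertia about the rotation axis (parallel-axis theorem): I_hole = (1/2)mr² + md² = (1/2)(0.22456)(0.115)² + (0.22456)(0.108)² = 0.0041043 kg·m².
Treating the hole as negative mass, I = I₀ − I_hole = 0.18848 − 0.0041043 = 0.18438 kg·m².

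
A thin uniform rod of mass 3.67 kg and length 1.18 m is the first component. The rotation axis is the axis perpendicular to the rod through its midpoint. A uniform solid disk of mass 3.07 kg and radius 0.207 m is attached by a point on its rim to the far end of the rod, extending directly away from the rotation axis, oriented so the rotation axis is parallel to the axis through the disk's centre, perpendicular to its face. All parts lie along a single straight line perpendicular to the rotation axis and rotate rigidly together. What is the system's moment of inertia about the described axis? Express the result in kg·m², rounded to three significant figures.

2.44

Thin rod: I_cm = (1/12)ML² = (1/12)(3.67)(1.18)² = 0.42584 kg·m²; axis through the centre, so I = 0.42584 kg·m².
Solid disk: I_cm = (1/2)MR² = (1/2)(3.07)(0.207)² = 0.065773 kg·m²; centre at d = 0.59 + 0.207 = 0.797 m, so I = I_cm + Md² gives I = 0.065773 + (3.07)(0.797)² = 2.0159 kg·m².
Total I = 0.42584 + 2.0159 = 2.4417 kg·m².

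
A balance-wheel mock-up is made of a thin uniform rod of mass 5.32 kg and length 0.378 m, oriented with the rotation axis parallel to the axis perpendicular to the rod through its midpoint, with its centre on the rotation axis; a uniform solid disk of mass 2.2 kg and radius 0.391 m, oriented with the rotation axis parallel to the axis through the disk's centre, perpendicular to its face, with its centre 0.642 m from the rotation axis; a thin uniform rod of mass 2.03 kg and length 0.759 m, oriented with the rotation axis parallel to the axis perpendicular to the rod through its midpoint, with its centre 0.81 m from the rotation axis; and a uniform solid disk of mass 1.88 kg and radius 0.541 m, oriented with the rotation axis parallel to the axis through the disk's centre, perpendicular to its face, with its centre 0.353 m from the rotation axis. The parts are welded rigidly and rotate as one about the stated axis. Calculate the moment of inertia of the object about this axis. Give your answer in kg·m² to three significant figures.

Thin rod: I_cm = (1/12)ML² = (1/12)(5.32)(0.378)² = 0.063345 kg·m²; axis through the centre, so I = 0.063345 kg·m².
Solid disk: I_cm = (1/2)MR² = (1/2)(2.2)(0.391)² = 0.16817 kg·m²; centre at d = 0.642 m, so the parallel axis theorem gives I = 0.16817 + (2.2)(0.642)² = 1.0749 kg·m².
Thin rod: I_cm = (1/12)ML² = (1/12)(2.03)(0.759)² = 0.097454 kg·m²; centre at d = 0.81 m, so the parallel axis theorem gives I = 0.097454 + (2.03)(0.81)² = 1.4293 kg·m².
Solid disk: I_cm = (1/2)MR² = (1/2)(1.88)(0.541)² = 0.27512 kg·m²; centre at d = 0.353 m, so the parallel axis theorem gives I = 0.27512 + (1.88)(0.353)² = 0.50939 kg·m².
Total I = 0.063345 + 1.0749 + 1.4293 + 0.50939 = 3.077 kg·m².

3.08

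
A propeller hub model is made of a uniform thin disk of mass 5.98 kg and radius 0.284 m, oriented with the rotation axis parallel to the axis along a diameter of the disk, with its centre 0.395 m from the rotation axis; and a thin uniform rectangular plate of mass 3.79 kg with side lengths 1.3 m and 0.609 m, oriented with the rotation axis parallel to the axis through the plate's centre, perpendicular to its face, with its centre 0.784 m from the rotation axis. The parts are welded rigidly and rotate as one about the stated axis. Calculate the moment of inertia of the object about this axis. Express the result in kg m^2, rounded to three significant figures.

Thin disk: I_cm = (1/4)MR² = (1/4)(5.98)(0.284)² = 0.12058 kg m^2; centre at d = 0.395 m, so the parallel axis theorem gives I = 0.12058 + (5.98)(0.395)² = 1.0536 kg m^2.
Rectangular plate: I_cm = (1/12)M(a²+b²) = (1/12)(3.79)[(1.3)² + (0.609)²] = 0.65089 kg m^2; centre at d = 0.784 m, so the parallel axis theorem gives I = 0.65089 + (3.79)(0.784)² = 2.9804 kg m^2.
Total I = 1.0536 + 2.9804 = 4.0341 kg m^2.

4.03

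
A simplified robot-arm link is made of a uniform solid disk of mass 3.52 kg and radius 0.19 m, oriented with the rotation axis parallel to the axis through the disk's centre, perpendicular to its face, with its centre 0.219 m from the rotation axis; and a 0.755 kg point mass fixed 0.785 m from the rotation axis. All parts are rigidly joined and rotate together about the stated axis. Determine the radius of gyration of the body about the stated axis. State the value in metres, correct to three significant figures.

Solid disk: I_cm = (1/2)MR² = (1/2)(3.52)(0.19)² = 0.063536 kg m^2; centre at d = 0.219 m, so the parallel axis theorem gives I = 0.063536 + (3.52)(0.219)² = 0.23236 kg m^2.
Point mass: I_cm = 0; centre at d = 0.785 m, so the parallel axis theorem gives I = 0 + (0.755)(0.785)² = 0.46525 kg m^2.
Total I = 0.69761 kg m^2; total mass M = 4.275 kg.
k = √(I/M) = √(0.69761/4.275) = 0.40396 m.

0.404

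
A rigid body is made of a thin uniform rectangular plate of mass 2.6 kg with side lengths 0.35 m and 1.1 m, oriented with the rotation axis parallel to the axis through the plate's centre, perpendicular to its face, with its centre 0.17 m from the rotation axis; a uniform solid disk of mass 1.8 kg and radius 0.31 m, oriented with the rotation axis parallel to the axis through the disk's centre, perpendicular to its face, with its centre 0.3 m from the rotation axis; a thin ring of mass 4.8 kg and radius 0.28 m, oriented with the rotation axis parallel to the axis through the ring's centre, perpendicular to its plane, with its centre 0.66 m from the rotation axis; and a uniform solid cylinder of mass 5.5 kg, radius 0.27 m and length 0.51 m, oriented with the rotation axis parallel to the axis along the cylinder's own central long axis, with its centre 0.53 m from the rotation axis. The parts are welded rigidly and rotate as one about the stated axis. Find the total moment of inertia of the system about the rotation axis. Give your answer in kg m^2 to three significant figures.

4.82

Rectangular plate: I_cm = (1/12)M(a²+b²) = (1/12)(2.6)[(0.35)² + (1.1)²] = 0.28871 kg m^2; centre at d = 0.17 m, so the parallel axis theorem gives I = 0.28871 + (2.6)(0.17)² = 0.36385 kg m^2.
Solid disk: I_cm = (1/2)MR² = (1/2)(1.8)(0.31)² = 0.08649 kg m^2; centre at d = 0.3 m, so the parallel axis theorem gives I = 0.08649 + (1.8)(0.3)² = 0.24849 kg m^2.
Thin ring: I_cm = MR² = (4.8)(0.28)² = 0.37632 kg m^2; centre at d = 0.66 m, so the parallel axis theorem gives I = 0.37632 + (4.8)(0.66)² = 2.4672 kg m^2.
Solid cylinder: I_cm = (1/2)MR² = (1/2)(5.5)(0.27)² = 0.20048 kg m^2; centre at d = 0.53 m, so the parallel axis theorem gives I = 0.20048 + (5.5)(0.53)² = 1.7454 kg m^2.
Total I = 0.36385 + 0.24849 + 2.4672 + 1.7454 = 4.825 kg m^2.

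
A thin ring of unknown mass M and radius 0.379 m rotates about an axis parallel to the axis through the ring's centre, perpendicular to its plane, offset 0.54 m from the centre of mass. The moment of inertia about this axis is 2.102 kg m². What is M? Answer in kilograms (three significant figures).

I = I_cm + Md² = MR² + Md² = M·[1·(0.379)² + (0.54)²] = M·0.43524.
So M = 2.102 / 0.43524 = 4.8295 kg.

4.83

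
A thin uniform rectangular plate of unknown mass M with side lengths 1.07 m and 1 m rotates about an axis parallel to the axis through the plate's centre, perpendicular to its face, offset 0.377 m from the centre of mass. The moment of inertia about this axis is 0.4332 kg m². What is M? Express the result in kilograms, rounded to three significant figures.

I = I_cm + Md² = (1/12)M(a²+b²) + Md² = M·[0.0833333·[(1.07)² + (1)²] + (0.377)²] = M·0.32087.
So M = 0.4332 / 0.32087 = 1.3501 kg.

1.35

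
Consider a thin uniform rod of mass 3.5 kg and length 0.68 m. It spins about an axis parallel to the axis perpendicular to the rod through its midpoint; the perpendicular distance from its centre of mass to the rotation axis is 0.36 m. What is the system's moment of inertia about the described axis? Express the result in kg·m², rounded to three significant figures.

I_cm = (1/12)ML² = (1/12)(3.5)(0.68)² = 0.13487 kg·m²; centre at d = 0.36 m, so the parallel axis theorem gives I = 0.13487 + (3.5)(0.36)² = 0.58847 kg·m².

0.588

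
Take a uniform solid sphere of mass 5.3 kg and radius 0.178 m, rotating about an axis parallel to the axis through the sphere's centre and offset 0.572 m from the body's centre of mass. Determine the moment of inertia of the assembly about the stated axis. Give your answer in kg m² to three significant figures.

I_cm = (2/5)MR² = (2/5)(5.3)(0.178)² = 0.06717 kg m²; centre at d = 0.572 m, so the parallel axis theorem gives I = 0.06717 + (5.3)(0.572)² = 1.8012 kg m².

1.80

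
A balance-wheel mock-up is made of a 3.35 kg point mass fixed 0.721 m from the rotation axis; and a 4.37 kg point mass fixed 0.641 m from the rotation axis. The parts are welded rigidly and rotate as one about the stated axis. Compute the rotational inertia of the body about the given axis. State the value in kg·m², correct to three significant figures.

3.54

Point mass: I_cm = 0; centre at d = 0.721 m, so I = I_cm + Md² gives I = 0 + (3.35)(0.721)² = 1.7415 kg·m².
Point mass: I_cm = 0; centre at d = 0.641 m, so I = I_cm + Md² gives I = 0 + (4.37)(0.641)² = 1.7955 kg·m².
Total I = 1.7415 + 1.7955 = 3.537 kg·m².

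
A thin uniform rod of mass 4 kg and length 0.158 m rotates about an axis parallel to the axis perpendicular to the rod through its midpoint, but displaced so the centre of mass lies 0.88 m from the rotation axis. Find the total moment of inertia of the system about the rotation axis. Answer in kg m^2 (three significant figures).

I_cm = (1/12)ML² = (1/12)(4)(0.158)² = 0.0083213 kg m^2; centre at d = 0.88 m, so the parallel axis theorem gives I = 0.0083213 + (4)(0.88)² = 3.1059 kg m^2.

3.11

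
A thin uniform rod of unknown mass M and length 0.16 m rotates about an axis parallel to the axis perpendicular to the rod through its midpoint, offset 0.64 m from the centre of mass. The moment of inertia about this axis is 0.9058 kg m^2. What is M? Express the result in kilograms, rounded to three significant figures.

2.20

I = I_cm + Md² = (1/12)ML² + Md² = M·[0.0833333·(0.16)² + (0.64)²] = M·0.41173.
So M = 0.9058 / 0.41173 = 2.2 kg.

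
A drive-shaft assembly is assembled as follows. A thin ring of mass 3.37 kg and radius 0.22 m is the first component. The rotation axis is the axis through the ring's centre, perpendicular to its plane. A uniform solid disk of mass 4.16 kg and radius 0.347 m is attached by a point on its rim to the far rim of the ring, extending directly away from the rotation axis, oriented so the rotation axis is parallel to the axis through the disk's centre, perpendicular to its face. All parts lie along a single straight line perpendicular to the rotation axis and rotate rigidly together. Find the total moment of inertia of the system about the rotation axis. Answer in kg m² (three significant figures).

1.75

Thin ring: I_cm = MR² = (3.37)(0.22)² = 0.16311 kg m²; axis through the centre, so I = 0.16311 kg m².
Solid disk: I_cm = (1/2)MR² = (1/2)(4.16)(0.347)² = 0.25045 kg m²; centre at d = 0.22 + 0.347 = 0.567 m, so I = I_cm + Md² gives I = 0.25045 + (4.16)(0.567)² = 1.5878 kg m².
Total I = 0.16311 + 1.5878 = 1.751 kg m².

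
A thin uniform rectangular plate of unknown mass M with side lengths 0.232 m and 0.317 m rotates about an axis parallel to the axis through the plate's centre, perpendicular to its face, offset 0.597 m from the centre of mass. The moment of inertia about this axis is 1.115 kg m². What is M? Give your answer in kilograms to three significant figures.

3.02

I = I_cm + Md² = (1/12)M(a²+b²) + Md² = M·[0.0833333·[(0.232)² + (0.317)²] + (0.597)²] = M·0.36927.
So M = 1.115 / 0.36927 = 3.0195 kg.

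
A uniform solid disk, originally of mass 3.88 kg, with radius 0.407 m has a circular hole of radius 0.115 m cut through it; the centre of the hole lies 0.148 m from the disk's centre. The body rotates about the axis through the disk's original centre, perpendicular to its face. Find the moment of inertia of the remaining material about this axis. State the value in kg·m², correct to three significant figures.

Unpierced body about its centre: I₀ = (1/2)MR² = (1/2)(3.88)(0.407)² = 0.32136 kg·m².
The removed disk has mass m = M·(r/R)² = (3.88)(0.115/0.407)² = 0.30977 kg (same uniform areal density).
Its moment of inertia about the rotation axis (parallel-axis theorem): I_hole = (1/2)mr² + md² = (1/2)(0.30977)(0.115)² + (0.30977)(0.148)² = 0.0088335 kg·m².
Treating the hole as negative mass, I = I₀ − I_hole = 0.32136 − 0.0088335 = 0.31253 kg·m².

0.313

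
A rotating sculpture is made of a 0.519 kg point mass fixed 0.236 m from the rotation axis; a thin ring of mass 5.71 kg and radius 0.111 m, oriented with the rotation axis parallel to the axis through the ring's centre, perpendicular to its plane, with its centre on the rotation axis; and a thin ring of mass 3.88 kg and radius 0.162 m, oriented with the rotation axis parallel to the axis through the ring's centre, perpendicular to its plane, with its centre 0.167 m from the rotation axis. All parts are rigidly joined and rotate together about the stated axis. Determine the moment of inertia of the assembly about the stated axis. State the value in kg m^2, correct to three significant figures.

0.309

Point mass: I_cm = 0; centre at d = 0.236 m, so I = I_cm + Md² gives I = 0 + (0.519)(0.236)² = 0.028906 kg m^2.
Thin ring: I_cm = MR² = (5.71)(0.111)² = 0.070353 kg m^2; axis through the centre, so I = 0.070353 kg m^2.
Thin ring: I_cm = MR² = (3.88)(0.162)² = 0.10183 kg m^2; centre at d = 0.167 m, so I = I_cm + Md² gives I = 0.10183 + (3.88)(0.167)² = 0.21004 kg m^2.
Total I = 0.028906 + 0.070353 + 0.21004 = 0.3093 kg m^2.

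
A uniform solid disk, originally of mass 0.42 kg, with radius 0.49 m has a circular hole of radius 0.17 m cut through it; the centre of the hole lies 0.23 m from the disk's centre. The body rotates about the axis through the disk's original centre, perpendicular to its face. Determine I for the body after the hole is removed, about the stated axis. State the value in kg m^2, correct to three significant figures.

Unpierced body about its centre: I₀ = (1/2)MR² = (1/2)(0.42)(0.49)² = 0.050421 kg m^2.
The removed disk has mass m = M·(r/R)² = (0.42)(0.17/0.49)² = 0.050554 kg (same uniform areal density).
Its moment of inertia about the rotation axis (parallel-axis theorem): I_hole = (1/2)mr² + md² = (1/2)(0.050554)(0.17)² + (0.050554)(0.23)² = 0.0034048 kg m^2.
Treating the hole as negative mass, I = I₀ − I_hole = 0.050421 − 0.0034048 = 0.047016 kg m^2.

0.0470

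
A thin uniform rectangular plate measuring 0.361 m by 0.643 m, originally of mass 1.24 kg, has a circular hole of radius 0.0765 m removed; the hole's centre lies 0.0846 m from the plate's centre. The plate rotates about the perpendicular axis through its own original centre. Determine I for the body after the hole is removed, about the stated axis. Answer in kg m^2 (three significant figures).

Unpierced body about its centre: I₀ = (1/12)M(a²+b²) = (1/12)(1.24)[(0.361)² + (0.643)²] = 0.05619 kg m^2.
The removed disk has mass m = M·πr²/(ab) = (1.24)·π(0.0765)²/(0.361·0.643) = 0.098215 kg (same uniform areal density).
Its moment of inertia about the rotation axis (parallel-axis theorem): I_hole = (1/2)mr² + md² = (1/2)(0.098215)(0.0765)² + (0.098215)(0.0846)² = 0.00099033 kg m^2.
Treating the hole as negative mass, I = I₀ − I_hole = 0.05619 − 0.00099033 = 0.055199 kg m^2.

0.0552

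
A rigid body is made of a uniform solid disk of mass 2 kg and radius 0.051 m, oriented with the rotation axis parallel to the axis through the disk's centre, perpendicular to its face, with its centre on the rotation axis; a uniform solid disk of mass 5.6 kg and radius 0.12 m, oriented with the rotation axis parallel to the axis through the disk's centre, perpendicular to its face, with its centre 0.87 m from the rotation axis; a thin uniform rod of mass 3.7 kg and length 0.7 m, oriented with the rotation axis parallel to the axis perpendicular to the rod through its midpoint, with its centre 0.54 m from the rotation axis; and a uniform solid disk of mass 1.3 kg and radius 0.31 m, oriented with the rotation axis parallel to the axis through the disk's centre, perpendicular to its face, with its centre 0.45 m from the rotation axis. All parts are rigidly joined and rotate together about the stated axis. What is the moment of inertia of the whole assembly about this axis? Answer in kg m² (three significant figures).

Solid disk: I_cm = (1/2)MR² = (1/2)(2)(0.051)² = 0.002601 kg m²; axis through the centre, so I = 0.002601 kg m².
Solid disk: I_cm = (1/2)MR² = (1/2)(5.6)(0.12)² = 0.04032 kg m²; centre at d = 0.87 m, so I = I_cm + Md² gives I = 0.04032 + (5.6)(0.87)² = 4.279 kg m².
Thin rod: I_cm = (1/12)ML² = (1/12)(3.7)(0.7)² = 0.15108 kg m²; centre at d = 0.54 m, so I = I_cm + Md² gives I = 0.15108 + (3.7)(0.54)² = 1.23 kg m².
Solid disk: I_cm = (1/2)MR² = (1/2)(1.3)(0.31)² = 0.062465 kg m²; centre at d = 0.45 m, so I = I_cm + Md² gives I = 0.062465 + (1.3)(0.45)² = 0.32572 kg m².
Total I = 0.002601 + 4.279 + 1.23 + 0.32572 = 5.8373 kg m².

5.84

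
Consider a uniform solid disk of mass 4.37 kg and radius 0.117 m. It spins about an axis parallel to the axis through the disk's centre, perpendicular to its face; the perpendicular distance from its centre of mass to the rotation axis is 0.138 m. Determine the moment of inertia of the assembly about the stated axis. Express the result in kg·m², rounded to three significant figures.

I_cm = (1/2)MR² = (1/2)(4.37)(0.117)² = 0.02991 kg·m²; centre at d = 0.138 m, so the parallel axis theorem gives I = 0.02991 + (4.37)(0.138)² = 0.11313 kg·m².

0.113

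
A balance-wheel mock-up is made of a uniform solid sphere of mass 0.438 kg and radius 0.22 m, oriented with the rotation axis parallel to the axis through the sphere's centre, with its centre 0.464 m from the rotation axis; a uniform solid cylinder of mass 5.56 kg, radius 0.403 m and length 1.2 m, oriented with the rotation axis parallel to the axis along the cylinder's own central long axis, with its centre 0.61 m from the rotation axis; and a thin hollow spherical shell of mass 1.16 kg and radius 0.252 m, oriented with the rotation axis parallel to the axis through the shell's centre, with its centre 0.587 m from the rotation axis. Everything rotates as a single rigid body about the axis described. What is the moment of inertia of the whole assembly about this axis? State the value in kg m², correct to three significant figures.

Solid sphere: I_cm = (2/5)MR² = (2/5)(0.438)(0.22)² = 0.0084797 kg m²; centre at d = 0.464 m, so I = I_cm + Md² gives I = 0.0084797 + (0.438)(0.464)² = 0.10278 kg m².
Solid cylinder: I_cm = (1/2)MR² = (1/2)(5.56)(0.403)² = 0.4515 kg m²; centre at d = 0.61 m, so I = I_cm + Md² gives I = 0.4515 + (5.56)(0.61)² = 2.5204 kg m².
Spherical shell: I_cm = (2/3)MR² = (2/3)(1.16)(0.252)² = 0.04911 kg m²; centre at d = 0.587 m, so I = I_cm + Md² gives I = 0.04911 + (1.16)(0.587)² = 0.44881 kg m².
Total I = 0.10278 + 2.5204 + 0.44881 = 3.072 kg m².

3.07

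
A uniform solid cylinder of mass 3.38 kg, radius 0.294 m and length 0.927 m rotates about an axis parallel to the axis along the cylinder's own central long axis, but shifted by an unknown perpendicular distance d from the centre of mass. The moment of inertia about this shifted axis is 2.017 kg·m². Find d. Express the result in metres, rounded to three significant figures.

About the centre-of-mass axis, I_cm = (1/2)MR² = (1/2)(3.38)(0.294)² = 0.14608 kg·m².
Parallel axis theorem: I = I_cm + Md², so Md² = 2.017 − 0.14608 = 1.8709 kg·m².
d = √(1.8709 / 3.38) = 0.74399 m.

0.744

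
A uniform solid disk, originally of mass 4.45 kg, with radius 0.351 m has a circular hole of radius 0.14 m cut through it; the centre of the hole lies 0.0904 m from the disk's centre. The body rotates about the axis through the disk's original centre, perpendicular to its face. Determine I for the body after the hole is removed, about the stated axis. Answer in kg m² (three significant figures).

Unpierced body about its centre: I₀ = (1/2)MR² = (1/2)(4.45)(0.351)² = 0.27412 kg m².
The removed disk has mass m = M·(r/R)² = (4.45)(0.14/0.351)² = 0.70795 kg (same uniform areal density).
Its moment of inertia about the rotation axis (parallel-axis theorem): I_hole = (1/2)mr² + md² = (1/2)(0.70795)(0.14)² + (0.70795)(0.0904)² = 0.012723 kg m².
Treating the hole as negative mass, I = I₀ − I_hole = 0.27412 − 0.012723 = 0.2614 kg m².

0.261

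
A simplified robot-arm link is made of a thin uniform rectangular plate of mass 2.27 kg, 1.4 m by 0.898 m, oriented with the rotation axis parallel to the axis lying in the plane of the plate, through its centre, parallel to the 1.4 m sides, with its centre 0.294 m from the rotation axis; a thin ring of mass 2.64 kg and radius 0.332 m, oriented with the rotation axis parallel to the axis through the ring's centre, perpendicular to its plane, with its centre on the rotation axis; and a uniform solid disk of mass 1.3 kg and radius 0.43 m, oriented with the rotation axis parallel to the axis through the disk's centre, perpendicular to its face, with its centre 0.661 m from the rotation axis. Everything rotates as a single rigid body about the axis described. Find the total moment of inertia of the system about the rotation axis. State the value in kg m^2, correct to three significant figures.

1.33

Rectangular plate: I_cm = (1/12)Mb² = (1/12)(2.27)(0.898)² = 0.15254 kg m^2; centre at d = 0.294 m, so I = I_cm + Md² gives I = 0.15254 + (2.27)(0.294)² = 0.34875 kg m^2.
Thin ring: I_cm = MR² = (2.64)(0.332)² = 0.29099 kg m^2; axis through the centre, so I = 0.29099 kg m^2.
Solid disk: I_cm = (1/2)MR² = (1/2)(1.3)(0.43)² = 0.12018 kg m^2; centre at d = 0.661 m, so I = I_cm + Md² gives I = 0.12018 + (1.3)(0.661)² = 0.68818 kg m^2.
Total I = 0.34875 + 0.29099 + 0.68818 = 1.3279 kg m^2.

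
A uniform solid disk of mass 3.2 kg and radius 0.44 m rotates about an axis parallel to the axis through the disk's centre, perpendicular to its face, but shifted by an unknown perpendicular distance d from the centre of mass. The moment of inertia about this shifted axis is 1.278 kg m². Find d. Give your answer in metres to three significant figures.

0.550

About the centre-of-mass axis, I_cm = (1/2)MR² = (1/2)(3.2)(0.44)² = 0.30976 kg m².
Parallel axis theorem: I = I_cm + Md², so Md² = 1.278 − 0.30976 = 0.96824 kg m².
d = √(0.96824 / 3.2) = 0.55007 m.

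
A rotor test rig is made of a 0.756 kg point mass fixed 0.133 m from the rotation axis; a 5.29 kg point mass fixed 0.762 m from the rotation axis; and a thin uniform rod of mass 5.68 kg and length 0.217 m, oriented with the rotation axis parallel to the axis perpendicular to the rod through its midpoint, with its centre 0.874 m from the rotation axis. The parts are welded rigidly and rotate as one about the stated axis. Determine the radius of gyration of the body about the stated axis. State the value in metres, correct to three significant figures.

0.797

Point mass: I_cm = 0; centre at d = 0.133 m, so the parallel axis theorem gives I = 0 + (0.756)(0.133)² = 0.013373 kg m^2.
Point mass: I_cm = 0; centre at d = 0.762 m, so the parallel axis theorem gives I = 0 + (5.29)(0.762)² = 3.0716 kg m^2.
Thin rod: I_cm = (1/12)ML² = (1/12)(5.68)(0.217)² = 0.022289 kg m^2; centre at d = 0.874 m, so the parallel axis theorem gives I = 0.022289 + (5.68)(0.874)² = 4.3611 kg m^2.
Total I = 7.4461 kg m^2; total mass M = 11.726 kg.
k = √(I/M) = √(7.4461/11.726) = 0.79687 m.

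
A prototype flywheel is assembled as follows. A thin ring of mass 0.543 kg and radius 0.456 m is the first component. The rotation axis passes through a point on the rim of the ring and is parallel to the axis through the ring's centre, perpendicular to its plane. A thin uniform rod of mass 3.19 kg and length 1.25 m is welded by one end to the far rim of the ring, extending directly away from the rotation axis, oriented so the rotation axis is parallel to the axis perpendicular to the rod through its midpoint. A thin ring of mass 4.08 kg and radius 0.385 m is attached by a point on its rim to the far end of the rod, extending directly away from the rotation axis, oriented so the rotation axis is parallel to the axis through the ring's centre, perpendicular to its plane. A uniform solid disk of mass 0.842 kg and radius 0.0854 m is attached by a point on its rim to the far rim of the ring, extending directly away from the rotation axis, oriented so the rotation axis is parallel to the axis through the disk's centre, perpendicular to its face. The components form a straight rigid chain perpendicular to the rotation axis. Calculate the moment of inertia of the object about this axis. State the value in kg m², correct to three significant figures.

42.9

Thin ring: I_cm = MR² = (0.543)(0.456)² = 0.11291 kg m²; centre at d = 0.456 m, so I = I_cm + Md² gives I = 0.11291 + (0.543)(0.456)² = 0.22582 kg m².
Thin rod: I_cm = (1/12)ML² = (1/12)(3.19)(1.25)² = 0.41536 kg m²; centre at d = 0.456 + 0.456 + 0.625 = 1.537 m, so I = I_cm + Md² gives I = 0.41536 + (3.19)(1.537)² = 7.9513 kg m².
Thin ring: I_cm = MR² = (4.08)(0.385)² = 0.60476 kg m²; centre at d = 0.456 + 0.456 + 0.625 + 0.625 + 0.385 = 2.547 m, so I = I_cm + Md² gives I = 0.60476 + (4.08)(2.547)² = 27.073 kg m².
Solid disk: I_cm = (1/2)MR² = (1/2)(0.842)(0.0854)² = 0.0030704 kg m²; centre at d = 0.456 + 0.456 + 0.625 + 0.625 + 0.385 + 0.385 + 0.0854 = 3.0174 m, so I = I_cm + Md² gives I = 0.0030704 + (0.842)(3.0174)² = 7.6692 kg m².
Total I = 0.22582 + 7.9513 + 27.073 + 7.6692 = 42.919 kg m².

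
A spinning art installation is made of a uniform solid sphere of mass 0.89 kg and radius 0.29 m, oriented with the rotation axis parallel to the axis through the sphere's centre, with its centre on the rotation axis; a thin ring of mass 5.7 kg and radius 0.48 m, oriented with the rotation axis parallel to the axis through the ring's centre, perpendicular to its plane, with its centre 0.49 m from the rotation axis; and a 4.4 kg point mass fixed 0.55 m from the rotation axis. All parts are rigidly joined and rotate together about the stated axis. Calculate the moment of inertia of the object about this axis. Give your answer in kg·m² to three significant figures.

Solid sphere: I_cm = (2/5)MR² = (2/5)(0.89)(0.29)² = 0.02994 kg·m²; axis through the centre, so I = 0.02994 kg·m².
Thin ring: I_cm = MR² = (5.7)(0.48)² = 1.3133 kg·m²; centre at d = 0.49 m, so the parallel axis theorem gives I = 1.3133 + (5.7)(0.49)² = 2.6818 kg·m².
Point mass: I_cm = 0; centre at d = 0.55 m, so the parallel axis theorem gives I = 0 + (4.4)(0.55)² = 1.331 kg·m².
Total I = 0.02994 + 2.6818 + 1.331 = 4.0428 kg·m².

4.04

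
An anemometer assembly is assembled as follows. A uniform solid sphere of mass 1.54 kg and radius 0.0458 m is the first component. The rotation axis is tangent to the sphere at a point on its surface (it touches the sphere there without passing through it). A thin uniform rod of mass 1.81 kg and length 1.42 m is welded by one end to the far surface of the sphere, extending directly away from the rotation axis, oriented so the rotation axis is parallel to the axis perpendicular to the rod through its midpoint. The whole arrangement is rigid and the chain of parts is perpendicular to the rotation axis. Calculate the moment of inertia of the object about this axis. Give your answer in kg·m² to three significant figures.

1.47

Solid sphere: I_cm = (2/5)MR² = (2/5)(1.54)(0.0458)² = 0.0012921 kg·m²; centre at d = 0.0458 m, so the parallel axis theorem gives I = 0.0012921 + (1.54)(0.0458)² = 0.0045225 kg·m².
Thin rod: I_cm = (1/12)ML² = (1/12)(1.81)(1.42)² = 0.30414 kg·m²; centre at d = 0.0458 + 0.0458 + 0.71 = 0.8016 m, so the parallel axis theorem gives I = 0.30414 + (1.81)(0.8016)² = 1.4672 kg·m².
Total I = 0.0045225 + 1.4672 = 1.4717 kg·m².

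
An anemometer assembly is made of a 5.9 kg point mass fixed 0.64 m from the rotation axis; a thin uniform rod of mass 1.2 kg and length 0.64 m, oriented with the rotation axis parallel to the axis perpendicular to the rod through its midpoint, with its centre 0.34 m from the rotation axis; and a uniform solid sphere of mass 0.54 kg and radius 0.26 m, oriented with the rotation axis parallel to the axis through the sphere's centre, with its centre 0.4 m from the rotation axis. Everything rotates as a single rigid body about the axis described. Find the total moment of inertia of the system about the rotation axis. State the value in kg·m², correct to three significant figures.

Point mass: I_cm = 0; centre at d = 0.64 m, so I = I_cm + Md² gives I = 0 + (5.9)(0.64)² = 2.4166 kg·m².
Thin rod: I_cm = (1/12)ML² = (1/12)(1.2)(0.64)² = 0.04096 kg·m²; centre at d = 0.34 m, so I = I_cm + Md² gives I = 0.04096 + (1.2)(0.34)² = 0.17968 kg·m².
Solid sphere: I_cm = (2/5)MR² = (2/5)(0.54)(0.26)² = 0.014602 kg·m²; centre at d = 0.4 m, so I = I_cm + Md² gives I = 0.014602 + (0.54)(0.4)² = 0.101 kg·m².
Total I = 2.4166 + 0.17968 + 0.101 = 2.6973 kg·m².

2.70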